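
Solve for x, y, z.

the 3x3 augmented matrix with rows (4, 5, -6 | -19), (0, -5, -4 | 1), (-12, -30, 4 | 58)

(-2, -1, 1)

Forward elimination on [A|b]:
R3 <- R3 - (-3)*R1:  [   0  -15  -14    1 ]
R3 <- R3 - (3)*R2:  [  0   0  -2  -2 ]
Row echelon form:
[ 4   5  -6  |  -19 ]
[ 0  -5  -4  |    1 ]
[ 0   0  -2  |   -2 ]
Back-substitution:
z = (-2) / -2 = 1
y = (1 - (-4)*(1)) / -5 = -1
x = (-19 - (5)*(-1) - (-6)*(1)) / 4 = -2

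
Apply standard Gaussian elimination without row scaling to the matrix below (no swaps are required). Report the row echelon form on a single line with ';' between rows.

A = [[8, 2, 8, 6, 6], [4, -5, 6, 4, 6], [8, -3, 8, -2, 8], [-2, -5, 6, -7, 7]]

Forward elimination:
R2 <- R2 - (1/2)*R1:  [  0  -6   2   1   3 ]
R3 <- R3 - (1)*R1:  [  0  -5   0  -8   2 ]
R4 <- R4 - (-1/4)*R1:  [     0   -9/2      8  -11/2   17/2 ]
R3 <- R3 - (5/6)*R2:  [     0      0   -5/3  -53/6   -1/2 ]
R4 <- R4 - (3/4)*R2:  [     0      0   13/2  -25/4   25/4 ]
R4 <- R4 - (-39/10)*R3:  [       0        0        0  -407/10    43/10 ]
Row echelon form:
[ 8   2     8        6      6 ]
[ 0  -6     2        1      3 ]
[ 0   0  -5/3    -53/6   -1/2 ]
[ 0   0     0  -407/10  43/10 ]

REF = [8 2 8 6 6; 0 -6 2 1 3; 0 0 -5/3 -53/6 -1/2; 0 0 0 -407/10 43/10]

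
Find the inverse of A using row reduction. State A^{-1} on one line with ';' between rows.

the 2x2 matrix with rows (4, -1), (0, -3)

inverse = [1/4 -1/12; 0 -1/3]

Gauss-Jordan on [A | I]:
R1 <- (1/4)*R1:  [    1  -1/4  |   1/4     0 ]
R2 <- (1/-3)*R2:  [    0     1  |     0  -1/3 ]
R1 <- R1 - (-1/4)*R2:  [     1      0  |    1/4  -1/12 ]
Right block of [I | A^{-1}] is the inverse:
[ 1/4  -1/12 ]
[   0   -1/3 ]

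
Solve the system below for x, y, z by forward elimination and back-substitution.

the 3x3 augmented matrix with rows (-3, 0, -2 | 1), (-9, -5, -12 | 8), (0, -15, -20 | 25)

(3, 5, -5)

Forward elimination on [A|b]:
R2 <- R2 - (3)*R1:  [  0  -5  -6   5 ]
R3 <- R3 - (3)*R2:  [  0   0  -2  10 ]
Row echelon form:
[ -3   0  -2  |   1 ]
[  0  -5  -6  |   5 ]
[  0   0  -2  |  10 ]
Back-substitution:
z = (10) / -2 = -5
y = (5 - (-6)*(-5)) / -5 = 5
x = (1 - (-2)*(-5)) / -3 = 3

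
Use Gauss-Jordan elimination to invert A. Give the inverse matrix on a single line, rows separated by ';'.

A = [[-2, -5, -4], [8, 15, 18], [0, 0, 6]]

Gauss-Jordan on [A | I]:
R1 <- (1/-2)*R1:  [    1   5/2     2  |  -1/2     0     0 ]
R2 <- R2 - (8)*R1:  [  0  -5   2  |   4   1   0 ]
R2 <- (1/-5)*R2:  [    0     1  -2/5  |  -4/5  -1/5     0 ]
R1 <- R1 - (5/2)*R2:  [   1    0    3  |  3/2  1/2    0 ]
R3 <- (1/6)*R3:  [   0    0    1  |    0    0  1/6 ]
R1 <- R1 - (3)*R3:  [    1     0     0  |   3/2   1/2  -1/2 ]
R2 <- R2 - (-2/5)*R3:  [    0     1     0  |  -4/5  -1/5  1/15 ]
Right block of [I | A^{-1}] is the inverse:
[  3/2   1/2  -1/2 ]
[ -4/5  -1/5  1/15 ]
[    0     0   1/6 ]

inverse = [3/2 1/2 -1/2; -4/5 -1/5 1/15; 0 0 1/6]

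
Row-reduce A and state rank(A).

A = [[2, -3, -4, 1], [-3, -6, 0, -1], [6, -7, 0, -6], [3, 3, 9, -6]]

rank(A) = 4

Row reduction:
R2 <- R2 - (-3/2)*R1:  [     0  -21/2     -6    1/2 ]
R3 <- R3 - (3)*R1:  [  0   2  12  -9 ]
R4 <- R4 - (3/2)*R1:  [     0   15/2     15  -15/2 ]
R3 <- R3 - (-4/21)*R2:  [       0        0     76/7  -187/21 ]
R4 <- R4 - (-5/7)*R2:  [     0      0   75/7  -50/7 ]
R4 <- R4 - (75/76)*R3:  [      0       0       0  125/76 ]
Row echelon form:
[ 2     -3    -4        1 ]
[ 0  -21/2    -6      1/2 ]
[ 0      0  76/7  -187/21 ]
[ 0      0     0   125/76 ]
Nonzero rows / pivot columns: 4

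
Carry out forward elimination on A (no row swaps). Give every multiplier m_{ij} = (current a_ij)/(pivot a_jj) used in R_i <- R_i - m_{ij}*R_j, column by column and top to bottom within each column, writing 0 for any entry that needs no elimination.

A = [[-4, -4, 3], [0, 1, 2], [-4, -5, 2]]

multipliers: 0, 1, -1

Forward elimination:
R2: entry in column 1 is already 0 -> m_{21} = 0 (no row operation needed)
R3 <- R3 - (1)*R1:  [  0  -1  -1 ]
R3 <- R3 - (-1)*R2:  [ 0  0  1 ]
Multipliers (in order of application): m_{21} = 0, m_{31} = 1, m_{32} = -1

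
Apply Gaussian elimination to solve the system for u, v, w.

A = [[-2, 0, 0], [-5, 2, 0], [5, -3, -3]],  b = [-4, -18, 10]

Forward elimination on [A|b]:
R2 <- R2 - (5/2)*R1:  [  0   2   0  -8 ]
R3 <- R3 - (-5/2)*R1:  [  0  -3  -3   0 ]
R3 <- R3 - (-3/2)*R2:  [   0    0   -3  -12 ]
Row echelon form:
[ -2  0   0  |   -4 ]
[  0  2   0  |   -8 ]
[  0  0  -3  |  -12 ]
Back-substitution:
w = (-12) / -3 = 4
v = (-8) / 2 = -4
u = (-4) / -2 = 2

(2, -4, 4)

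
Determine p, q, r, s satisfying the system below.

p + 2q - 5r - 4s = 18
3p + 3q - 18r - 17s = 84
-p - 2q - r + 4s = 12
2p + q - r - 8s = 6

(3, -5, -5, 0)

Forward elimination on [A|b]:
R2 <- R2 - (3)*R1:  [  0  -3  -3  -5  30 ]
R3 <- R3 - (-1)*R1:  [  0   0  -6   0  30 ]
R4 <- R4 - (2)*R1:  [   0   -3    9    0  -30 ]
R4 <- R4 - (1)*R2:  [   0    0   12    5  -60 ]
R4 <- R4 - (-2)*R3:  [ 0  0  0  5  0 ]
Row echelon form:
[ 1   2  -5  -4  |  18 ]
[ 0  -3  -3  -5  |  30 ]
[ 0   0  -6   0  |  30 ]
[ 0   0   0   5  |   0 ]
Back-substitution:
s = (0) / 5 = 0
r = (30) / -6 = -5
q = (30 - (-3)*(-5) - (-5)*(0)) / -3 = -5
p = (18 - (2)*(-5) - (-5)*(-5) - (-4)*(0)) / 1 = 3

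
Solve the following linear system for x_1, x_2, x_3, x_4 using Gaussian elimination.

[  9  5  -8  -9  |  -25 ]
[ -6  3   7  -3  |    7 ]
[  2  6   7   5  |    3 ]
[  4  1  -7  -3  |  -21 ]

Forward elimination on [A|b]:
R2 <- R2 - (-2/3)*R1:  [     0   19/3    5/3     -9  -29/3 ]
R3 <- R3 - (2/9)*R1:  [    0  44/9  79/9     7  77/9 ]
R4 <- R4 - (4/9)*R1:  [     0  -11/9  -31/9      1  -89/9 ]
R3 <- R3 - (44/57)*R2:  [      0       0  427/57  265/19  913/57 ]
R4 <- R4 - (-11/57)*R2:  [       0        0  -178/57   -14/19  -670/57 ]
R4 <- R4 - (-178/427)*R3:  [         0          0          0   2168/427  -2168/427 ]
Row echelon form:
[ 9     5      -8        -9  |        -25 ]
[ 0  19/3     5/3        -9  |      -29/3 ]
[ 0     0  427/57    265/19  |     913/57 ]
[ 0     0       0  2168/427  |  -2168/427 ]
Back-substitution:
x_4 = (-2168/427) / (2168/427) = -1
x_3 = (913/57 - (265/19)*(-1)) / (427/57) = 4
x_2 = (-29/3 - (5/3)*(4) - (-9)*(-1)) / (19/3) = -4
x_1 = (-25 - (5)*(-4) - (-8)*(4) - (-9)*(-1)) / 9 = 2

(2, -4, 4, -1)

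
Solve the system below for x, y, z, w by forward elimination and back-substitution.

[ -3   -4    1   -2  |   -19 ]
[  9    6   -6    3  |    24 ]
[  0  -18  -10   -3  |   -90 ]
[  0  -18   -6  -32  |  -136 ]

(2, 3, 3, 2)

Forward elimination on [A|b]:
R2 <- R2 - (-3)*R1:  [   0   -6   -3   -3  -33 ]
R3 <- R3 - (3)*R2:  [  0   0  -1   6   9 ]
R4 <- R4 - (3)*R2:  [   0    0    3  -23  -37 ]
R4 <- R4 - (-3)*R3:  [   0    0    0   -5  -10 ]
Row echelon form:
[ -3  -4   1  -2  |  -19 ]
[  0  -6  -3  -3  |  -33 ]
[  0   0  -1   6  |    9 ]
[  0   0   0  -5  |  -10 ]
Back-substitution:
w = (-10) / -5 = 2
z = (9 - (6)*(2)) / -1 = 3
y = (-33 - (-3)*(3) - (-3)*(2)) / -6 = 3
x = (-19 - (-4)*(3) - (1)*(3) - (-2)*(2)) / -3 = 2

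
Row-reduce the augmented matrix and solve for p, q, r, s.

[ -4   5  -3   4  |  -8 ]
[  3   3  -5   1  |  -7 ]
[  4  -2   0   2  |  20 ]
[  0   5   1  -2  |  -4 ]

Forward elimination on [A|b]:
R2 <- R2 - (-3/4)*R1:  [     0   27/4  -29/4      4    -13 ]
R3 <- R3 - (-1)*R1:  [  0   3  -3   6  12 ]
R3 <- R3 - (4/9)*R2:  [     0      0    2/9   38/9  160/9 ]
R4 <- R4 - (20/27)*R2:  [       0        0   172/27  -134/27   152/27 ]
R4 <- R4 - (86/3)*R3:  [    0     0     0  -126  -504 ]
Row echelon form:
[ -4     5     -3     4  |     -8 ]
[  0  27/4  -29/4     4  |    -13 ]
[  0     0    2/9  38/9  |  160/9 ]
[  0     0      0  -126  |   -504 ]
Back-substitution:
s = (-504) / -126 = 4
r = (160/9 - (38/9)*(4)) / (2/9) = 4
q = (-13 - (-29/4)*(4) - (4)*(4)) / (27/4) = 0
p = (-8 - (5)*(0) - (-3)*(4) - (4)*(4)) / -4 = 3

(3, 0, 4, 4)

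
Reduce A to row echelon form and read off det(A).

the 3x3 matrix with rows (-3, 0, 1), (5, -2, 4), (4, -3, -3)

Forward elimination:
R2 <- R2 - (-5/3)*R1:  [    0    -2  17/3 ]
R3 <- R3 - (-4/3)*R1:  [    0    -3  -5/3 ]
R3 <- R3 - (3/2)*R2:  [     0      0  -61/6 ]
Upper-triangular form:
[ -3   0      1 ]
[  0  -2   17/3 ]
[  0   0  -61/6 ]
det(A) = (-1)^0 * (-3) * (-2) * (-61/6) = -61  (0 row swaps -> sign +1)

det(A) = -61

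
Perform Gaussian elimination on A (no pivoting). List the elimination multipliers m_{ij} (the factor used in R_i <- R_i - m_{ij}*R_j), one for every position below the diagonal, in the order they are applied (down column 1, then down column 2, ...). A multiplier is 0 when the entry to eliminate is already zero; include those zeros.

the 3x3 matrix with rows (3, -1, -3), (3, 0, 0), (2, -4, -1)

multipliers: 1, 2/3, -10/3

Forward elimination:
R2 <- R2 - (1)*R1:  [ 0  1  3 ]
R3 <- R3 - (2/3)*R1:  [     0  -10/3      1 ]
R3 <- R3 - (-10/3)*R2:  [  0   0  11 ]
Multipliers (in order of application): m_{21} = 1, m_{31} = 2/3, m_{32} = -10/3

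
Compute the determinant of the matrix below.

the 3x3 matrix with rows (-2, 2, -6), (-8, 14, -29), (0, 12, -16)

Forward elimination:
R2 <- R2 - (4)*R1:  [  0   6  -5 ]
R3 <- R3 - (2)*R2:  [  0   0  -6 ]
Upper-triangular form:
[ -2  2  -6 ]
[  0  6  -5 ]
[  0  0  -6 ]
det(A) = (-1)^0 * (-2) * (6) * (-6) = 72  (0 row swaps -> sign +1)

det(A) = 72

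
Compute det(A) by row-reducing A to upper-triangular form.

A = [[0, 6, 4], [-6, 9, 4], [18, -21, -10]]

det(A) = -72

Forward elimination:
R1 <-> R2   (pivot in column 1 was zero)
[ -6    9    4 ]
[  0    6    4 ]
[ 18  -21  -10 ]
R3 <- R3 - (-3)*R1:  [ 0  6  2 ]
R3 <- R3 - (1)*R2:  [  0   0  -2 ]
Upper-triangular form:
[ -6  9   4 ]
[  0  6   4 ]
[  0  0  -2 ]
det(A) = (-1)^1 * (-6) * (6) * (-2) = -72  (1 row swap -> sign -1)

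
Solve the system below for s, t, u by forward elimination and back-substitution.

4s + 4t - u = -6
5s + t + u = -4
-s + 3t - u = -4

Forward elimination on [A|b]:
R2 <- R2 - (5/4)*R1:  [   0   -4  9/4  7/2 ]
R3 <- R3 - (-1/4)*R1:  [     0      4   -5/4  -11/2 ]
R3 <- R3 - (-1)*R2:  [  0   0   1  -2 ]
Row echelon form:
[ 4   4   -1  |   -6 ]
[ 0  -4  9/4  |  7/2 ]
[ 0   0    1  |   -2 ]
Back-substitution:
u = (-2) / 1 = -2
t = (7/2 - (9/4)*(-2)) / -4 = -2
s = (-6 - (4)*(-2) - (-1)*(-2)) / 4 = 0

(0, -2, -2)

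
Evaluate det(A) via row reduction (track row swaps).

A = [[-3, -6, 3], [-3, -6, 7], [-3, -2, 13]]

Forward elimination:
R2 <- R2 - (1)*R1:  [ 0  0  4 ]
R3 <- R3 - (1)*R1:  [  0   4  10 ]
R2 <-> R3   (pivot in column 2 was zero)
[ -3  -6   3 ]
[  0   4  10 ]
[  0   0   4 ]
Upper-triangular form:
[ -3  -6   3 ]
[  0   4  10 ]
[  0   0   4 ]
det(A) = (-1)^1 * (-3) * (4) * (4) = 48  (1 row swap -> sign -1)

det(A) = 48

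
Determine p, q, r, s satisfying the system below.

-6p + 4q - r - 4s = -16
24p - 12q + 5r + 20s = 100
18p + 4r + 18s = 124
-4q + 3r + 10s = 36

(2, 4, 4, 4)

Forward elimination on [A|b]:
R2 <- R2 - (-4)*R1:  [  0   4   1   4  36 ]
R3 <- R3 - (-3)*R1:  [  0  12   1   6  76 ]
R3 <- R3 - (3)*R2:  [   0    0   -2   -6  -32 ]
R4 <- R4 - (-1)*R2:  [  0   0   4  14  72 ]
R4 <- R4 - (-2)*R3:  [ 0  0  0  2  8 ]
Row echelon form:
[ -6  4  -1  -4  |  -16 ]
[  0  4   1   4  |   36 ]
[  0  0  -2  -6  |  -32 ]
[  0  0   0   2  |    8 ]
Back-substitution:
s = (8) / 2 = 4
r = (-32 - (-6)*(4)) / -2 = 4
q = (36 - (1)*(4) - (4)*(4)) / 4 = 4
p = (-16 - (4)*(4) - (-1)*(4) - (-4)*(4)) / -6 = 2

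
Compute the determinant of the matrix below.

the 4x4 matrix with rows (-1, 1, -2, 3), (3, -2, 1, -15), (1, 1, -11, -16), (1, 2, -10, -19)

det(A) = 3

Forward elimination:
R2 <- R2 - (-3)*R1:  [  0   1  -5  -6 ]
R3 <- R3 - (-1)*R1:  [   0    2  -13  -13 ]
R4 <- R4 - (-1)*R1:  [   0    3  -12  -16 ]
R3 <- R3 - (2)*R2:  [  0   0  -3  -1 ]
R4 <- R4 - (3)*R2:  [ 0  0  3  2 ]
R4 <- R4 - (-1)*R3:  [ 0  0  0  1 ]
Upper-triangular form:
[ -1  1  -2   3 ]
[  0  1  -5  -6 ]
[  0  0  -3  -1 ]
[  0  0   0   1 ]
det(A) = (-1)^0 * (-1) * (1) * (-3) * (1) = 3  (0 row swaps -> sign +1)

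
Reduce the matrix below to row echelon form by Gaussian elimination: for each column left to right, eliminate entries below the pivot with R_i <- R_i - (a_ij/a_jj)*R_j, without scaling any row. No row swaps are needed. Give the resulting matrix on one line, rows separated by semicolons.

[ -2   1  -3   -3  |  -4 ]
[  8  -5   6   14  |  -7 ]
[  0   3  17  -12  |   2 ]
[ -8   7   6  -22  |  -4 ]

Forward elimination:
R2 <- R2 - (-4)*R1:  [   0   -1   -6    2  -23 ]
R4 <- R4 - (4)*R1:  [   0    3   18  -10   12 ]
R3 <- R3 - (-3)*R2:  [   0    0   -1   -6  -67 ]
R4 <- R4 - (-3)*R2:  [   0    0    0   -4  -57 ]
Row echelon form:
[ -2   1  -3  -3  |   -4 ]
[  0  -1  -6   2  |  -23 ]
[  0   0  -1  -6  |  -67 ]
[  0   0   0  -4  |  -57 ]

REF = [-2 1 -3 -3 -4; 0 -1 -6 2 -23; 0 0 -1 -6 -67; 0 0 0 -4 -57]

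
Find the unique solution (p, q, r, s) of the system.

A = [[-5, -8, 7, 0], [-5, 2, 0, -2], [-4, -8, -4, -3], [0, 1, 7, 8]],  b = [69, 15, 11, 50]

Forward elimination on [A|b]:
R2 <- R2 - (1)*R1:  [   0   10   -7   -2  -54 ]
R3 <- R3 - (4/5)*R1:  [      0    -8/5   -48/5      -3  -221/5 ]
R3 <- R3 - (-4/25)*R2:  [        0         0   -268/25    -83/25  -1321/25 ]
R4 <- R4 - (1/10)*R2:  [     0      0  77/10   41/5  277/5 ]
R4 <- R4 - (-385/536)*R3:  [        0         0         0  3117/536  9351/536 ]
Row echelon form:
[ -5  -8        7         0  |        69 ]
[  0  10       -7        -2  |       -54 ]
[  0   0  -268/25    -83/25  |  -1321/25 ]
[  0   0        0  3117/536  |  9351/536 ]
Back-substitution:
s = (9351/536) / (3117/536) = 3
r = (-1321/25 - (-83/25)*(3)) / (-268/25) = 4
q = (-54 - (-7)*(4) - (-2)*(3)) / 10 = -2
p = (69 - (-8)*(-2) - (7)*(4)) / -5 = -5

(-5, -2, 4, 3)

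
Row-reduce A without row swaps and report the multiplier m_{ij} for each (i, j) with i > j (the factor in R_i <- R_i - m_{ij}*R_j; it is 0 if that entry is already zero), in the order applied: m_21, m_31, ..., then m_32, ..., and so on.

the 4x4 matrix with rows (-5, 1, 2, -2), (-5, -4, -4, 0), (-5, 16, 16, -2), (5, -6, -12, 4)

Forward elimination:
R2 <- R2 - (1)*R1:  [  0  -5  -6   2 ]
R3 <- R3 - (1)*R1:  [  0  15  14   0 ]
R4 <- R4 - (-1)*R1:  [   0   -5  -10    2 ]
R3 <- R3 - (-3)*R2:  [  0   0  -4   6 ]
R4 <- R4 - (1)*R2:  [  0   0  -4   0 ]
R4 <- R4 - (1)*R3:  [  0   0   0  -6 ]
Multipliers (in order of application): m_{21} = 1, m_{31} = 1, m_{41} = -1, m_{32} = -3, m_{42} = 1, m_{43} = 1

multipliers: 1, 1, -1, -3, 1, 1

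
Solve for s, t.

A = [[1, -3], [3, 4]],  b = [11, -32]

(-4, -5)

Forward elimination on [A|b]:
R2 <- R2 - (3)*R1:  [   0   13  -65 ]
Row echelon form:
[ 1  -3  |   11 ]
[ 0  13  |  -65 ]
Back-substitution:
t = (-65) / 13 = -5
s = (11 - (-3)*(-5)) / 1 = -4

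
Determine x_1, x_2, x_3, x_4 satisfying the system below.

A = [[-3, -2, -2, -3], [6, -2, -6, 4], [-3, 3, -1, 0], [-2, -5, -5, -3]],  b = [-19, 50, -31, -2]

Forward elimination on [A|b]:
R2 <- R2 - (-2)*R1:  [   0   -6  -10   -2   12 ]
R3 <- R3 - (1)*R1:  [   0    5    1    3  -12 ]
R4 <- R4 - (2/3)*R1:  [     0  -11/3  -11/3     -1   32/3 ]
R3 <- R3 - (-5/6)*R2:  [     0      0  -22/3    4/3     -2 ]
R4 <- R4 - (11/18)*R2:  [    0     0  22/9   2/9  10/3 ]
R4 <- R4 - (-1/3)*R3:  [   0    0    0  2/3  8/3 ]
Row echelon form:
[ -3  -2     -2   -3  |  -19 ]
[  0  -6    -10   -2  |   12 ]
[  0   0  -22/3  4/3  |   -2 ]
[  0   0      0  2/3  |  8/3 ]
Back-substitution:
x_4 = (8/3) / (2/3) = 4
x_3 = (-2 - (4/3)*(4)) / (-22/3) = 1
x_2 = (12 - (-10)*(1) - (-2)*(4)) / -6 = -5
x_1 = (-19 - (-2)*(-5) - (-2)*(1) - (-3)*(4)) / -3 = 5

(5, -5, 1, 4)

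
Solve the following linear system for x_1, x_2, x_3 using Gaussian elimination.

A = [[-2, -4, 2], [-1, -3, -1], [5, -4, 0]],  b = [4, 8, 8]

(0, -2, -2)

Forward elimination on [A|b]:
R2 <- R2 - (1/2)*R1:  [  0  -1  -2   6 ]
R3 <- R3 - (-5/2)*R1:  [   0  -14    5   18 ]
R3 <- R3 - (14)*R2:  [   0    0   33  -66 ]
Row echelon form:
[ -2  -4   2  |    4 ]
[  0  -1  -2  |    6 ]
[  0   0  33  |  -66 ]
Back-substitution:
x_3 = (-66) / 33 = -2
x_2 = (6 - (-2)*(-2)) / -1 = -2
x_1 = (4 - (-4)*(-2) - (2)*(-2)) / -2 = 0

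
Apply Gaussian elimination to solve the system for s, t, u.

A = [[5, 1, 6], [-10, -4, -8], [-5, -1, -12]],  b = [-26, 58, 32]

(-3, -5, -1)

Forward elimination on [A|b]:
R2 <- R2 - (-2)*R1:  [  0  -2   4   6 ]
R3 <- R3 - (-1)*R1:  [  0   0  -6   6 ]
Row echelon form:
[ 5   1   6  |  -26 ]
[ 0  -2   4  |    6 ]
[ 0   0  -6  |    6 ]
Back-substitution:
u = (6) / -6 = -1
t = (6 - (4)*(-1)) / -2 = -5
s = (-26 - (1)*(-5) - (6)*(-1)) / 5 = -3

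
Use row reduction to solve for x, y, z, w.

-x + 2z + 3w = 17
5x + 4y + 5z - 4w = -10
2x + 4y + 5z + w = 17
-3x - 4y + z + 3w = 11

(-4, 3, 2, 3)

Forward elimination on [A|b]:
R2 <- R2 - (-5)*R1:  [  0   4  15  11  75 ]
R3 <- R3 - (-2)*R1:  [  0   4   9   7  51 ]
R4 <- R4 - (3)*R1:  [   0   -4   -5   -6  -40 ]
R3 <- R3 - (1)*R2:  [   0    0   -6   -4  -24 ]
R4 <- R4 - (-1)*R2:  [  0   0  10   5  35 ]
R4 <- R4 - (-5/3)*R3:  [    0     0     0  -5/3    -5 ]
Row echelon form:
[ -1  0   2     3  |   17 ]
[  0  4  15    11  |   75 ]
[  0  0  -6    -4  |  -24 ]
[  0  0   0  -5/3  |   -5 ]
Back-substitution:
w = (-5) / (-5/3) = 3
z = (-24 - (-4)*(3)) / -6 = 2
y = (75 - (15)*(2) - (11)*(3)) / 4 = 3
x = (17 - (2)*(2) - (3)*(3)) / -1 = -4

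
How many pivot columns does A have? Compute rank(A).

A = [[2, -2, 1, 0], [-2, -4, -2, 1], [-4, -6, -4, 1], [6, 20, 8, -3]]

rank(A) = 3

Row reduction:
R2 <- R2 - (-1)*R1:  [  0  -6  -1   1 ]
R3 <- R3 - (-2)*R1:  [   0  -10   -2    1 ]
R4 <- R4 - (3)*R1:  [  0  26   5  -3 ]
R3 <- R3 - (5/3)*R2:  [    0     0  -1/3  -2/3 ]
R4 <- R4 - (-13/3)*R2:  [   0    0  2/3  4/3 ]
R4 <- R4 - (-2)*R3:  [ 0  0  0  0 ]
Row echelon form:
[ 2  -2     1     0 ]
[ 0  -6    -1     1 ]
[ 0   0  -1/3  -2/3 ]
[ 0   0     0     0 ]
Nonzero rows / pivot columns: 3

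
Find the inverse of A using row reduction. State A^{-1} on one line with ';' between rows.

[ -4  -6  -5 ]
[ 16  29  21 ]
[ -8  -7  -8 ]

inverse = [17/4 13/20 -19/20; 2 2/5 -1/5; -6 -1 1]

Gauss-Jordan on [A | I]:
R1 <- (1/-4)*R1:  [    1   3/2   5/4  |  -1/4     0     0 ]
R2 <- R2 - (16)*R1:  [ 0  5  1  |  4  1  0 ]
R3 <- R3 - (-8)*R1:  [  0   5   2  |  -2   0   1 ]
R2 <- (1/5)*R2:  [   0    1  1/5  |  4/5  1/5    0 ]
R1 <- R1 - (3/2)*R2:  [      1       0   19/20  |  -29/20   -3/10       0 ]
R3 <- R3 - (5)*R2:  [  0   0   1  |  -6  -1   1 ]
R1 <- R1 - (19/20)*R3:  [      1       0       0  |    17/4   13/20  -19/20 ]
R2 <- R2 - (1/5)*R3:  [    0     1     0  |     2   2/5  -1/5 ]
Right block of [I | A^{-1}] is the inverse:
[ 17/4  13/20  -19/20 ]
[    2    2/5    -1/5 ]
[   -6     -1       1 ]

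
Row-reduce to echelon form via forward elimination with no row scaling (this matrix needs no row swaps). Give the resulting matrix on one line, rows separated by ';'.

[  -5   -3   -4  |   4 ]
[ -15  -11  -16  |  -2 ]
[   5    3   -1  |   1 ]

Forward elimination:
R2 <- R2 - (3)*R1:  [   0   -2   -4  -14 ]
R3 <- R3 - (-1)*R1:  [  0   0  -5   5 ]
Row echelon form:
[ -5  -3  -4  |    4 ]
[  0  -2  -4  |  -14 ]
[  0   0  -5  |    5 ]

REF = [-5 -3 -4 4; 0 -2 -4 -14; 0 0 -5 5]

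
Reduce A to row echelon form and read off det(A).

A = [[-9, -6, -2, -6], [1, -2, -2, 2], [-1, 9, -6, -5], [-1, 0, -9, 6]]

det(A) = -2212

Forward elimination:
R2 <- R2 - (-1/9)*R1:  [     0   -8/3  -20/9    4/3 ]
R3 <- R3 - (1/9)*R1:  [     0   29/3  -52/9  -13/3 ]
R4 <- R4 - (1/9)*R1:  [     0    2/3  -79/9   20/3 ]
R3 <- R3 - (-29/8)*R2:  [     0      0  -83/6    1/2 ]
R4 <- R4 - (-1/4)*R2:  [     0      0  -28/3      7 ]
R4 <- R4 - (56/83)*R3:  [      0       0       0  553/83 ]
Upper-triangular form:
[ -9    -6     -2      -6 ]
[  0  -8/3  -20/9     4/3 ]
[  0     0  -83/6     1/2 ]
[  0     0      0  553/83 ]
det(A) = (-1)^0 * (-9) * (-8/3) * (-83/6) * (553/83) = -2212  (0 row swaps -> sign +1)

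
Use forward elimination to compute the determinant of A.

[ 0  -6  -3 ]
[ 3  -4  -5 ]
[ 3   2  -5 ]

Forward elimination:
R1 <-> R2   (pivot in column 1 was zero)
[ 3  -4  -5 ]
[ 0  -6  -3 ]
[ 3   2  -5 ]
R3 <- R3 - (1)*R1:  [ 0  6  0 ]
R3 <- R3 - (-1)*R2:  [  0   0  -3 ]
Upper-triangular form:
[ 3  -4  -5 ]
[ 0  -6  -3 ]
[ 0   0  -3 ]
det(A) = (-1)^1 * (3) * (-6) * (-3) = -54  (1 row swap -> sign -1)

det(A) = -54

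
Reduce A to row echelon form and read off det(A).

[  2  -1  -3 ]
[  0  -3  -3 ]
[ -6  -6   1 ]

det(A) = -6

Forward elimination:
R3 <- R3 - (-3)*R1:  [  0  -9  -8 ]
R3 <- R3 - (3)*R2:  [ 0  0  1 ]
Upper-triangular form:
[ 2  -1  -3 ]
[ 0  -3  -3 ]
[ 0   0   1 ]
det(A) = (-1)^0 * (2) * (-3) * (1) = -6  (0 row swaps -> sign +1)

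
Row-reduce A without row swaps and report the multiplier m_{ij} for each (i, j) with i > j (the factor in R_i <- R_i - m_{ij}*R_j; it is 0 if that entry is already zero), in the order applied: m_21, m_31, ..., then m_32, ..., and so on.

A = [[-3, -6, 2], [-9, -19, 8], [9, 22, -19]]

Forward elimination:
R2 <- R2 - (3)*R1:  [  0  -1   2 ]
R3 <- R3 - (-3)*R1:  [   0    4  -13 ]
R3 <- R3 - (-4)*R2:  [  0   0  -5 ]
Multipliers (in order of application): m_{21} = 3, m_{31} = -3, m_{32} = -4

multipliers: 3, -3, -4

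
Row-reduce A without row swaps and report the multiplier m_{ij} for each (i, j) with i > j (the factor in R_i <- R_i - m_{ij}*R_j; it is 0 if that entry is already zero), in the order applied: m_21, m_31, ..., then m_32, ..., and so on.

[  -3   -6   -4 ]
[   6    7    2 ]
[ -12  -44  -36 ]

multipliers: -2, 4, 4

Forward elimination:
R2 <- R2 - (-2)*R1:  [  0  -5  -6 ]
R3 <- R3 - (4)*R1:  [   0  -20  -20 ]
R3 <- R3 - (4)*R2:  [ 0  0  4 ]
Multipliers (in order of application): m_{21} = -2, m_{31} = 4, m_{32} = 4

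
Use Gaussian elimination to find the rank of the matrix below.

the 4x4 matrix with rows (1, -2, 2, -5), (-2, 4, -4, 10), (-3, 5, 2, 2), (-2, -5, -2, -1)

rank(A) = 3

Row reduction:
R2 <- R2 - (-2)*R1:  [ 0  0  0  0 ]
R3 <- R3 - (-3)*R1:  [   0   -1    8  -13 ]
R4 <- R4 - (-2)*R1:  [   0   -9    2  -11 ]
R2 <-> R3   (pivot in column 2 was zero)
[ 1  -2  2   -5 ]
[ 0  -1  8  -13 ]
[ 0   0  0    0 ]
[ 0  -9  2  -11 ]
R4 <- R4 - (9)*R2:  [   0    0  -70  106 ]
R3 <-> R4   (pivot in column 3 was zero)
[ 1  -2    2   -5 ]
[ 0  -1    8  -13 ]
[ 0   0  -70  106 ]
[ 0   0    0    0 ]
Row echelon form:
[ 1  -2    2   -5 ]
[ 0  -1    8  -13 ]
[ 0   0  -70  106 ]
[ 0   0    0    0 ]
Nonzero rows / pivot columns: 3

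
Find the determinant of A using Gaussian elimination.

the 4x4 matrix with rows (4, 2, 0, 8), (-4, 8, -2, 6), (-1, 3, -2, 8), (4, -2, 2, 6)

Forward elimination:
R2 <- R2 - (-1)*R1:  [  0  10  -2  14 ]
R3 <- R3 - (-1/4)*R1:  [   0  7/2   -2   10 ]
R4 <- R4 - (1)*R1:  [  0  -4   2  -2 ]
R3 <- R3 - (7/20)*R2:  [      0       0  -13/10   51/10 ]
R4 <- R4 - (-2/5)*R2:  [    0     0   6/5  18/5 ]
R4 <- R4 - (-12/13)*R3:  [      0       0       0  108/13 ]
Upper-triangular form:
[ 4   2       0       8 ]
[ 0  10      -2      14 ]
[ 0   0  -13/10   51/10 ]
[ 0   0       0  108/13 ]
det(A) = (-1)^0 * (4) * (10) * (-13/10) * (108/13) = -432  (0 row swaps -> sign +1)

det(A) = -432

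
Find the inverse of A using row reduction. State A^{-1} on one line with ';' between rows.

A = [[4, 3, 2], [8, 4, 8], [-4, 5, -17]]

Gauss-Jordan on [A | I]:
R1 <- (1/4)*R1:  [   1  3/4  1/2  |  1/4    0    0 ]
R2 <- R2 - (8)*R1:  [  0  -2   4  |  -2   1   0 ]
R3 <- R3 - (-4)*R1:  [   0    8  -15  |    1    0    1 ]
R2 <- (1/-2)*R2:  [    0     1    -2  |     1  -1/2     0 ]
R1 <- R1 - (3/4)*R2:  [    1     0     2  |  -1/2   3/8     0 ]
R3 <- R3 - (8)*R2:  [  0   0   1  |  -7   4   1 ]
R1 <- R1 - (2)*R3:  [     1      0      0  |   27/2  -61/8     -2 ]
R2 <- R2 - (-2)*R3:  [    0     1     0  |   -13  15/2     2 ]
Right block of [I | A^{-1}] is the inverse:
[ 27/2  -61/8  -2 ]
[  -13   15/2   2 ]
[   -7      4   1 ]

inverse = [27/2 -61/8 -2; -13 15/2 2; -7 4 1]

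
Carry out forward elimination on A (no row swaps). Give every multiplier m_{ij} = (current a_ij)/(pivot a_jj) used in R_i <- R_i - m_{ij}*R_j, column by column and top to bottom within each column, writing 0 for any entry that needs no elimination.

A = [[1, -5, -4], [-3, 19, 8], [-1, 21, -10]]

Forward elimination:
R2 <- R2 - (-3)*R1:  [  0   4  -4 ]
R3 <- R3 - (-1)*R1:  [   0   16  -14 ]
R3 <- R3 - (4)*R2:  [ 0  0  2 ]
Multipliers (in order of application): m_{21} = -3, m_{31} = -1, m_{32} = 4

multipliers: -3, -1, 4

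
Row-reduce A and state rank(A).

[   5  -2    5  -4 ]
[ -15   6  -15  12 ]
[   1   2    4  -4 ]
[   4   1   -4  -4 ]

Row reduction:
R2 <- R2 - (-3)*R1:  [ 0  0  0  0 ]
R3 <- R3 - (1/5)*R1:  [     0   12/5      3  -16/5 ]
R4 <- R4 - (4/5)*R1:  [    0  13/5    -8  -4/5 ]
R2 <-> R3   (pivot in column 2 was zero)
[ 5    -2   5     -4 ]
[ 0  12/5   3  -16/5 ]
[ 0     0   0      0 ]
[ 0  13/5  -8   -4/5 ]
R4 <- R4 - (13/12)*R2:  [     0      0  -45/4    8/3 ]
R3 <-> R4   (pivot in column 3 was zero)
[ 5    -2      5     -4 ]
[ 0  12/5      3  -16/5 ]
[ 0     0  -45/4    8/3 ]
[ 0     0      0      0 ]
Row echelon form:
[ 5    -2      5     -4 ]
[ 0  12/5      3  -16/5 ]
[ 0     0  -45/4    8/3 ]
[ 0     0      0      0 ]
Nonzero rows / pivot columns: 3

rank(A) = 3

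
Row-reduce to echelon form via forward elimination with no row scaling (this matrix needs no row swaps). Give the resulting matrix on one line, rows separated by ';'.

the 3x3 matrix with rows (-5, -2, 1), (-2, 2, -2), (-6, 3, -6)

Forward elimination:
R2 <- R2 - (2/5)*R1:  [     0   14/5  -12/5 ]
R3 <- R3 - (6/5)*R1:  [     0   27/5  -36/5 ]
R3 <- R3 - (27/14)*R2:  [     0      0  -18/7 ]
Row echelon form:
[ -5    -2      1 ]
[  0  14/5  -12/5 ]
[  0     0  -18/7 ]

REF = [-5 -2 1; 0 14/5 -12/5; 0 0 -18/7]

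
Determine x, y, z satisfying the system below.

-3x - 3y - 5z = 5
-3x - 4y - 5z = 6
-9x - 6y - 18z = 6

(-4, -1, 2)

Forward elimination on [A|b]:
R2 <- R2 - (1)*R1:  [  0  -1   0   1 ]
R3 <- R3 - (3)*R1:  [  0   3  -3  -9 ]
R3 <- R3 - (-3)*R2:  [  0   0  -3  -6 ]
Row echelon form:
[ -3  -3  -5  |   5 ]
[  0  -1   0  |   1 ]
[  0   0  -3  |  -6 ]
Back-substitution:
z = (-6) / -3 = 2
y = (1) / -1 = -1
x = (5 - (-3)*(-1) - (-5)*(2)) / -3 = -4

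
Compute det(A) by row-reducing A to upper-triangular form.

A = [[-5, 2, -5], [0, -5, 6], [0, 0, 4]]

Forward elimination:
Upper-triangular form:
[ -5   2  -5 ]
[  0  -5   6 ]
[  0   0   4 ]
det(A) = (-1)^0 * (-5) * (-5) * (4) = 100  (0 row swaps -> sign +1)

det(A) = 100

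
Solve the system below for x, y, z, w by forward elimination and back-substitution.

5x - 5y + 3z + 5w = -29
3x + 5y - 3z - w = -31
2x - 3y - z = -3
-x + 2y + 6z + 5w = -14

Forward elimination on [A|b]:
R2 <- R2 - (3/5)*R1:  [     0      8  -24/5     -4  -68/5 ]
R3 <- R3 - (2/5)*R1:  [     0     -1  -11/5     -2   43/5 ]
R4 <- R4 - (-1/5)*R1:  [     0      1   33/5      6  -99/5 ]
R3 <- R3 - (-1/8)*R2:  [     0      0  -14/5   -5/2  69/10 ]
R4 <- R4 - (1/8)*R2:  [       0        0     36/5     13/2  -181/10 ]
R4 <- R4 - (-18/7)*R3:  [     0      0      0   1/14  -5/14 ]
Row echelon form:
[ 5  -5      3     5  |    -29 ]
[ 0   8  -24/5    -4  |  -68/5 ]
[ 0   0  -14/5  -5/2  |  69/10 ]
[ 0   0      0  1/14  |  -5/14 ]
Back-substitution:
w = (-5/14) / (1/14) = -5
z = (69/10 - (-5/2)*(-5)) / (-14/5) = 2
y = (-68/5 - (-24/5)*(2) - (-4)*(-5)) / 8 = -3
x = (-29 - (-5)*(-3) - (3)*(2) - (5)*(-5)) / 5 = -5

(-5, -3, 2, -5)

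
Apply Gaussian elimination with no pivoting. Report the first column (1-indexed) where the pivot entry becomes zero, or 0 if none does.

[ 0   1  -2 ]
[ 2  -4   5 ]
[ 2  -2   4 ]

first zero-pivot column = 1

Naive forward elimination:
Pivot entry (1,1) is zero but row 2 has 2 in column 1 -> naive elimination stops; a row interchange (e.g. R1 <-> R2) would be required here.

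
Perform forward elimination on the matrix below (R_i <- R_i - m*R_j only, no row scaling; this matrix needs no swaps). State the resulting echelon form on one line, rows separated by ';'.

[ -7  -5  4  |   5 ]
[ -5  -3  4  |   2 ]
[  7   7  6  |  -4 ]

REF = [-7 -5 4 5; 0 4/7 8/7 -11/7; 0 0 6 13/2]

Forward elimination:
R2 <- R2 - (5/7)*R1:  [     0    4/7    8/7  -11/7 ]
R3 <- R3 - (-1)*R1:  [  0   2  10   1 ]
R3 <- R3 - (7/2)*R2:  [    0     0     6  13/2 ]
Row echelon form:
[ -7   -5    4  |      5 ]
[  0  4/7  8/7  |  -11/7 ]
[  0    0    6  |   13/2 ]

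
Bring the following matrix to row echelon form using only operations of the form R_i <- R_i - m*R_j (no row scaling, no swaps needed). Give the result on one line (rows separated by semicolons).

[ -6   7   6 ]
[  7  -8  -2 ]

Forward elimination:
R2 <- R2 - (-7/6)*R1:  [   0  1/6    5 ]
Row echelon form:
[ -6    7  6 ]
[  0  1/6  5 ]

REF = [-6 7 6; 0 1/6 5]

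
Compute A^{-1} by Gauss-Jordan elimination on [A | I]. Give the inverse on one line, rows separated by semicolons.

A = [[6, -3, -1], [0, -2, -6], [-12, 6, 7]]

inverse = [-11/30 -1/4 -4/15; -6/5 -1/2 -3/5; 2/5 0 1/5]

Gauss-Jordan on [A | I]:
R1 <- (1/6)*R1:  [    1  -1/2  -1/6  |   1/6     0     0 ]
R3 <- R3 - (-12)*R1:  [ 0  0  5  |  2  0  1 ]
R2 <- (1/-2)*R2:  [    0     1     3  |     0  -1/2     0 ]
R1 <- R1 - (-1/2)*R2:  [    1     0   4/3  |   1/6  -1/4     0 ]
R3 <- (1/5)*R3:  [   0    0    1  |  2/5    0  1/5 ]
R1 <- R1 - (4/3)*R3:  [      1       0       0  |  -11/30    -1/4   -4/15 ]
R2 <- R2 - (3)*R3:  [    0     1     0  |  -6/5  -1/2  -3/5 ]
Right block of [I | A^{-1}] is the inverse:
[ -11/30  -1/4  -4/15 ]
[   -6/5  -1/2   -3/5 ]
[    2/5     0    1/5 ]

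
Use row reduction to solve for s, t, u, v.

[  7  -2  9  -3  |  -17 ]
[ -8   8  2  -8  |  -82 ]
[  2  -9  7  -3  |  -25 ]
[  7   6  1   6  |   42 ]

Forward elimination on [A|b]:
R2 <- R2 - (-8/7)*R1:  [      0    40/7    86/7   -80/7  -710/7 ]
R3 <- R3 - (2/7)*R1:  [      0   -59/7    31/7   -15/7  -141/7 ]
R4 <- R4 - (1)*R1:  [  0   8  -8   9  59 ]
R3 <- R3 - (-59/40)*R2:  [      0       0  451/20     -19  -679/4 ]
R4 <- R4 - (7/5)*R2:  [      0       0  -126/5      25     201 ]
R4 <- R4 - (-504/451)*R3:  [        0         0         0  1699/451  5097/451 ]
Row echelon form:
[ 7    -2       9        -3  |       -17 ]
[ 0  40/7    86/7     -80/7  |    -710/7 ]
[ 0     0  451/20       -19  |    -679/4 ]
[ 0     0       0  1699/451  |  5097/451 ]
Back-substitution:
v = (5097/451) / (1699/451) = 3
u = (-679/4 - (-19)*(3)) / (451/20) = -5
t = (-710/7 - (86/7)*(-5) - (-80/7)*(3)) / (40/7) = -1
s = (-17 - (-2)*(-1) - (9)*(-5) - (-3)*(3)) / 7 = 5

(5, -1, -5, 3)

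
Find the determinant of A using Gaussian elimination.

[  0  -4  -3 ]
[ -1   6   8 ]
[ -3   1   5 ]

det(A) = 25

Forward elimination:
R1 <-> R2   (pivot in column 1 was zero)
[ -1   6   8 ]
[  0  -4  -3 ]
[ -3   1   5 ]
R3 <- R3 - (3)*R1:  [   0  -17  -19 ]
R3 <- R3 - (17/4)*R2:  [     0      0  -25/4 ]
Upper-triangular form:
[ -1   6      8 ]
[  0  -4     -3 ]
[  0   0  -25/4 ]
det(A) = (-1)^1 * (-1) * (-4) * (-25/4) = 25  (1 row swap -> sign -1)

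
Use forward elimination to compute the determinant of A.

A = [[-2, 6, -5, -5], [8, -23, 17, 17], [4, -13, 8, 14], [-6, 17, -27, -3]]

Forward elimination:
R2 <- R2 - (-4)*R1:  [  0   1  -3  -3 ]
R3 <- R3 - (-2)*R1:  [  0  -1  -2   4 ]
R4 <- R4 - (3)*R1:  [   0   -1  -12   12 ]
R3 <- R3 - (-1)*R2:  [  0   0  -5   1 ]
R4 <- R4 - (-1)*R2:  [   0    0  -15    9 ]
R4 <- R4 - (3)*R3:  [ 0  0  0  6 ]
Upper-triangular form:
[ -2  6  -5  -5 ]
[  0  1  -3  -3 ]
[  0  0  -5   1 ]
[  0  0   0   6 ]
det(A) = (-1)^0 * (-2) * (1) * (-5) * (6) = 60  (0 row swaps -> sign +1)

det(A) = 60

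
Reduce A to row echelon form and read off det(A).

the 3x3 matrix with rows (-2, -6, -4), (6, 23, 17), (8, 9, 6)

det(A) = -50

Forward elimination:
R2 <- R2 - (-3)*R1:  [ 0  5  5 ]
R3 <- R3 - (-4)*R1:  [   0  -15  -10 ]
R3 <- R3 - (-3)*R2:  [ 0  0  5 ]
Upper-triangular form:
[ -2  -6  -4 ]
[  0   5   5 ]
[  0   0   5 ]
det(A) = (-1)^0 * (-2) * (5) * (5) = -50  (0 row swaps -> sign +1)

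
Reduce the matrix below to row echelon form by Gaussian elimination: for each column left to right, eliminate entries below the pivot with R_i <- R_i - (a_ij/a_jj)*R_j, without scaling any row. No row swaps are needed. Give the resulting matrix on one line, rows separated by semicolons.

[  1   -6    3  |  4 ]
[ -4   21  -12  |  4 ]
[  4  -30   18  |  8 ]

Forward elimination:
R2 <- R2 - (-4)*R1:  [  0  -3   0  20 ]
R3 <- R3 - (4)*R1:  [  0  -6   6  -8 ]
R3 <- R3 - (2)*R2:  [   0    0    6  -48 ]
Row echelon form:
[ 1  -6  3  |    4 ]
[ 0  -3  0  |   20 ]
[ 0   0  6  |  -48 ]

REF = [1 -6 3 4; 0 -3 0 20; 0 0 6 -48]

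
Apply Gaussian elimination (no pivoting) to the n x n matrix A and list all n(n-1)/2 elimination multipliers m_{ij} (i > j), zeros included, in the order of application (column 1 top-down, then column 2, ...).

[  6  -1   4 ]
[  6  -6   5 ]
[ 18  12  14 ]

multipliers: 1, 3, -3

Forward elimination:
R2 <- R2 - (1)*R1:  [  0  -5   1 ]
R3 <- R3 - (3)*R1:  [  0  15   2 ]
R3 <- R3 - (-3)*R2:  [ 0  0  5 ]
Multipliers (in order of application): m_{21} = 1, m_{31} = 3, m_{32} = -3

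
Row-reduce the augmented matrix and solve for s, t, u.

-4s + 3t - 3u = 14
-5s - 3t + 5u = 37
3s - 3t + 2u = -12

Forward elimination on [A|b]:
R2 <- R2 - (5/4)*R1:  [     0  -27/4   35/4   39/2 ]
R3 <- R3 - (-3/4)*R1:  [    0  -3/4  -1/4  -3/2 ]
R3 <- R3 - (1/9)*R2:  [     0      0  -11/9  -11/3 ]
Row echelon form:
[ -4      3     -3  |     14 ]
[  0  -27/4   35/4  |   39/2 ]
[  0      0  -11/9  |  -11/3 ]
Back-substitution:
u = (-11/3) / (-11/9) = 3
t = (39/2 - (35/4)*(3)) / (-27/4) = 1
s = (14 - (3)*(1) - (-3)*(3)) / -4 = -5

(-5, 1, 3)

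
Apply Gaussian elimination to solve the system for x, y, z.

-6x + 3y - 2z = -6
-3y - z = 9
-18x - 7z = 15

Forward elimination on [A|b]:
R3 <- R3 - (3)*R1:  [  0  -9  -1  33 ]
R3 <- R3 - (3)*R2:  [ 0  0  2  6 ]
Row echelon form:
[ -6   3  -2  |  -6 ]
[  0  -3  -1  |   9 ]
[  0   0   2  |   6 ]
Back-substitution:
z = (6) / 2 = 3
y = (9 - (-1)*(3)) / -3 = -4
x = (-6 - (3)*(-4) - (-2)*(3)) / -6 = -2

(-2, -4, 3)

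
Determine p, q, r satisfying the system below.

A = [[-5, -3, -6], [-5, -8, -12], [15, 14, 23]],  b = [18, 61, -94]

(3, -5, -3)

Forward elimination on [A|b]:
R2 <- R2 - (1)*R1:  [  0  -5  -6  43 ]
R3 <- R3 - (-3)*R1:  [   0    5    5  -40 ]
R3 <- R3 - (-1)*R2:  [  0   0  -1   3 ]
Row echelon form:
[ -5  -3  -6  |  18 ]
[  0  -5  -6  |  43 ]
[  0   0  -1  |   3 ]
Back-substitution:
r = (3) / -1 = -3
q = (43 - (-6)*(-3)) / -5 = -5
p = (18 - (-3)*(-5) - (-6)*(-3)) / -5 = 3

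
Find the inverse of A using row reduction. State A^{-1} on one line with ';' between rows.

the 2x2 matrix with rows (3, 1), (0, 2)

Gauss-Jordan on [A | I]:
R1 <- (1/3)*R1:  [   1  1/3  |  1/3    0 ]
R2 <- (1/2)*R2:  [   0    1  |    0  1/2 ]
R1 <- R1 - (1/3)*R2:  [    1     0  |   1/3  -1/6 ]
Right block of [I | A^{-1}] is the inverse:
[ 1/3  -1/6 ]
[   0   1/2 ]

inverse = [1/3 -1/6; 0 1/2]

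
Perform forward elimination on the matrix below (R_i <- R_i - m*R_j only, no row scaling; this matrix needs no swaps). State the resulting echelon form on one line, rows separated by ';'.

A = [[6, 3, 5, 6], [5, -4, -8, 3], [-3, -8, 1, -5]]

Forward elimination:
R2 <- R2 - (5/6)*R1:  [     0  -13/2  -73/6     -2 ]
R3 <- R3 - (-1/2)*R1:  [     0  -13/2    7/2     -2 ]
R3 <- R3 - (1)*R2:  [    0     0  47/3     0 ]
Row echelon form:
[ 6      3      5   6 ]
[ 0  -13/2  -73/6  -2 ]
[ 0      0   47/3   0 ]

REF = [6 3 5 6; 0 -13/2 -73/6 -2; 0 0 47/3 0]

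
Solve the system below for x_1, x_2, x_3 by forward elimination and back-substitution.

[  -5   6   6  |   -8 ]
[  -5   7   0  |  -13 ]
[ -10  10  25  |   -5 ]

(4, 1, 1)

Forward elimination on [A|b]:
R2 <- R2 - (1)*R1:  [  0   1  -6  -5 ]
R3 <- R3 - (2)*R1:  [  0  -2  13  11 ]
R3 <- R3 - (-2)*R2:  [ 0  0  1  1 ]
Row echelon form:
[ -5  6   6  |  -8 ]
[  0  1  -6  |  -5 ]
[  0  0   1  |   1 ]
Back-substitution:
x_3 = (1) / 1 = 1
x_2 = (-5 - (-6)*(1)) / 1 = 1
x_1 = (-8 - (6)*(1) - (6)*(1)) / -5 = 4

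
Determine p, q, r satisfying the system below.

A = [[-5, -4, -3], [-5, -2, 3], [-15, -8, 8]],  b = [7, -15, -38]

Forward elimination on [A|b]:
R2 <- R2 - (1)*R1:  [   0    2    6  -22 ]
R3 <- R3 - (3)*R1:  [   0    4   17  -59 ]
R3 <- R3 - (2)*R2:  [   0    0    5  -15 ]
Row echelon form:
[ -5  -4  -3  |    7 ]
[  0   2   6  |  -22 ]
[  0   0   5  |  -15 ]
Back-substitution:
r = (-15) / 5 = -3
q = (-22 - (6)*(-3)) / 2 = -2
p = (7 - (-4)*(-2) - (-3)*(-3)) / -5 = 2

(2, -2, -3)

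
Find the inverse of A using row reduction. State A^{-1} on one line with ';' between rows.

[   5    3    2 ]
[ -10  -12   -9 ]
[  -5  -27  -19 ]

inverse = [1/6 -1/30 1/30; 29/18 17/18 -5/18; -7/3 -4/3 1/3]

Gauss-Jordan on [A | I]:
R1 <- (1/5)*R1:  [   1  3/5  2/5  |  1/5    0    0 ]
R2 <- R2 - (-10)*R1:  [  0  -6  -5  |   2   1   0 ]
R3 <- R3 - (-5)*R1:  [   0  -24  -17  |    1    0    1 ]
R2 <- (1/-6)*R2:  [    0     1   5/6  |  -1/3  -1/6     0 ]
R1 <- R1 - (3/5)*R2:  [     1      0  -1/10  |    2/5   1/10      0 ]
R3 <- R3 - (-24)*R2:  [  0   0   3  |  -7  -4   1 ]
R3 <- (1/3)*R3:  [    0     0     1  |  -7/3  -4/3   1/3 ]
R1 <- R1 - (-1/10)*R3:  [     1      0      0  |    1/6  -1/30   1/30 ]
R2 <- R2 - (5/6)*R3:  [     0      1      0  |  29/18  17/18  -5/18 ]
Right block of [I | A^{-1}] is the inverse:
[   1/6  -1/30   1/30 ]
[ 29/18  17/18  -5/18 ]
[  -7/3   -4/3    1/3 ]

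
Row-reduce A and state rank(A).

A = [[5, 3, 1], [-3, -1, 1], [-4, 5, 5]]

Row reduction:
R2 <- R2 - (-3/5)*R1:  [   0  4/5  8/5 ]
R3 <- R3 - (-4/5)*R1:  [    0  37/5  29/5 ]
R3 <- R3 - (37/4)*R2:  [  0   0  -9 ]
Row echelon form:
[ 5    3    1 ]
[ 0  4/5  8/5 ]
[ 0    0   -9 ]
Nonzero rows / pivot columns: 3

rank(A) = 3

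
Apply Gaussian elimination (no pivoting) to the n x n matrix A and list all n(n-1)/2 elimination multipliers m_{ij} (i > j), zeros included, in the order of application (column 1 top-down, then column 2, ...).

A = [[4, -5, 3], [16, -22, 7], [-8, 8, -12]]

Forward elimination:
R2 <- R2 - (4)*R1:  [  0  -2  -5 ]
R3 <- R3 - (-2)*R1:  [  0  -2  -6 ]
R3 <- R3 - (1)*R2:  [  0   0  -1 ]
Multipliers (in order of application): m_{21} = 4, m_{31} = -2, m_{32} = 1

multipliers: 4, -2, 1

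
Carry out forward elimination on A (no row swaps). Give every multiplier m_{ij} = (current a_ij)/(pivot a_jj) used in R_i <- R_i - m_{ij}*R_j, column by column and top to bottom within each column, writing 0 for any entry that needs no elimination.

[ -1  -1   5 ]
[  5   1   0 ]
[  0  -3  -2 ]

Forward elimination:
R2 <- R2 - (-5)*R1:  [  0  -4  25 ]
R3: entry in column 1 is already 0 -> m_{31} = 0 (no row operation needed)
R3 <- R3 - (3/4)*R2:  [     0      0  -83/4 ]
Multipliers (in order of application): m_{21} = -5, m_{31} = 0, m_{32} = 3/4

multipliers: -5, 0, 3/4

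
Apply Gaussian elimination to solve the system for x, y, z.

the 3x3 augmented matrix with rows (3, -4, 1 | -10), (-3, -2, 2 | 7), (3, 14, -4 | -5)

Forward elimination on [A|b]:
R2 <- R2 - (-1)*R1:  [  0  -6   3  -3 ]
R3 <- R3 - (1)*R1:  [  0  18  -5   5 ]
R3 <- R3 - (-3)*R2:  [  0   0   4  -4 ]
Row echelon form:
[ 3  -4  1  |  -10 ]
[ 0  -6  3  |   -3 ]
[ 0   0  4  |   -4 ]
Back-substitution:
z = (-4) / 4 = -1
y = (-3 - (3)*(-1)) / -6 = 0
x = (-10 - (-4)*(0) - (1)*(-1)) / 3 = -3

(-3, 0, -1)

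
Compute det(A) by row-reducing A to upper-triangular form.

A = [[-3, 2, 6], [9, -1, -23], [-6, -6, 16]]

Forward elimination:
R2 <- R2 - (-3)*R1:  [  0   5  -5 ]
R3 <- R3 - (2)*R1:  [   0  -10    4 ]
R3 <- R3 - (-2)*R2:  [  0   0  -6 ]
Upper-triangular form:
[ -3  2   6 ]
[  0  5  -5 ]
[  0  0  -6 ]
det(A) = (-1)^0 * (-3) * (5) * (-6) = 90  (0 row swaps -> sign +1)

det(A) = 90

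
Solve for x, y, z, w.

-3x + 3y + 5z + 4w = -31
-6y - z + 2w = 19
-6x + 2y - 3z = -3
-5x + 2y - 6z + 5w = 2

Forward elimination on [A|b]:
R3 <- R3 - (2)*R1:  [   0   -4  -13   -8   59 ]
R4 <- R4 - (5/3)*R1:  [     0     -3  -43/3   -5/3  161/3 ]
R3 <- R3 - (2/3)*R2:  [     0      0  -37/3  -28/3  139/3 ]
R4 <- R4 - (1/2)*R2:  [     0      0  -83/6   -8/3  265/6 ]
R4 <- R4 - (83/74)*R3:  [        0         0         0   866/111  -866/111 ]
Row echelon form:
[ -3   3      5        4  |       -31 ]
[  0  -6     -1        2  |        19 ]
[  0   0  -37/3    -28/3  |     139/3 ]
[  0   0      0  866/111  |  -866/111 ]
Back-substitution:
w = (-866/111) / (866/111) = -1
z = (139/3 - (-28/3)*(-1)) / (-37/3) = -3
y = (19 - (-1)*(-3) - (2)*(-1)) / -6 = -3
x = (-31 - (3)*(-3) - (5)*(-3) - (4)*(-1)) / -3 = 1

(1, -3, -3, -1)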